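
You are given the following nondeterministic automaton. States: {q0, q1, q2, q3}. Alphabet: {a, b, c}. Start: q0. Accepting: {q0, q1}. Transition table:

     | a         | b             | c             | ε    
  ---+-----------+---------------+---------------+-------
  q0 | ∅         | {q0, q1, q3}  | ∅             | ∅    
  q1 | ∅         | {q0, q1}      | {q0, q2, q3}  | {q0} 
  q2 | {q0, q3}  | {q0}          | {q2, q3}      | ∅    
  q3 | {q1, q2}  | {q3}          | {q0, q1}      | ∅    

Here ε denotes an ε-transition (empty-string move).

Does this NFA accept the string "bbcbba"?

Yes

Start in {q0}.
Read 'b': q0→{q0, q1, q3}; now {q0, q1, q3}.
Read 'b': q0→{q0, q1, q3}, q1→{q0, q1}, q3→{q3}; now {q0, q1, q3}.
Read 'c': q0→∅, q1→{q0, q2, q3}, q3→{q0, q1}; now {q0, q1, q2, q3}.
Read 'b': q0→{q0, q1, q3}, q1→{q0, q1}, q2→{q0}, q3→{q3}; now {q0, q1, q3}.
Read 'b': q0→{q0, q1, q3}, q1→{q0, q1}, q3→{q3}; now {q0, q1, q3}.
Read 'a': q0→∅, q1→∅, q3→{q1, q2}; union {q1, q2}; ε-closure = {q0, q1, q2}.
The final set {q0, q1, q2} contains the accepting states q0, q1.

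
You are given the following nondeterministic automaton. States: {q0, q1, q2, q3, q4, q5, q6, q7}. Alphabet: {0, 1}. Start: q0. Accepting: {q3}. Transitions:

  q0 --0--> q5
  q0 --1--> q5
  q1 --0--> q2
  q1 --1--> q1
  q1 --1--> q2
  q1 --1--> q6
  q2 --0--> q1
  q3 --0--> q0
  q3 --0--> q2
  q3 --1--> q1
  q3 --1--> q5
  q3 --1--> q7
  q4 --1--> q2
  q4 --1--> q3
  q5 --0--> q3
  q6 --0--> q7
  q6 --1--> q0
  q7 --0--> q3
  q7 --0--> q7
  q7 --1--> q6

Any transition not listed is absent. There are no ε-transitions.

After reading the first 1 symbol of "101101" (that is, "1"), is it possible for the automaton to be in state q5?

Start in {q0}.
Read '1': q0→{q5}; now {q5}.
State q5 is in {q5}.

Yes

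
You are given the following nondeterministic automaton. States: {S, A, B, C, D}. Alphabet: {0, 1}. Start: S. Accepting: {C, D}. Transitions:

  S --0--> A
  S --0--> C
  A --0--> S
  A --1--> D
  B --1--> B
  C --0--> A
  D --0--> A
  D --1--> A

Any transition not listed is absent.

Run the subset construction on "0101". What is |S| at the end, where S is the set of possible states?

1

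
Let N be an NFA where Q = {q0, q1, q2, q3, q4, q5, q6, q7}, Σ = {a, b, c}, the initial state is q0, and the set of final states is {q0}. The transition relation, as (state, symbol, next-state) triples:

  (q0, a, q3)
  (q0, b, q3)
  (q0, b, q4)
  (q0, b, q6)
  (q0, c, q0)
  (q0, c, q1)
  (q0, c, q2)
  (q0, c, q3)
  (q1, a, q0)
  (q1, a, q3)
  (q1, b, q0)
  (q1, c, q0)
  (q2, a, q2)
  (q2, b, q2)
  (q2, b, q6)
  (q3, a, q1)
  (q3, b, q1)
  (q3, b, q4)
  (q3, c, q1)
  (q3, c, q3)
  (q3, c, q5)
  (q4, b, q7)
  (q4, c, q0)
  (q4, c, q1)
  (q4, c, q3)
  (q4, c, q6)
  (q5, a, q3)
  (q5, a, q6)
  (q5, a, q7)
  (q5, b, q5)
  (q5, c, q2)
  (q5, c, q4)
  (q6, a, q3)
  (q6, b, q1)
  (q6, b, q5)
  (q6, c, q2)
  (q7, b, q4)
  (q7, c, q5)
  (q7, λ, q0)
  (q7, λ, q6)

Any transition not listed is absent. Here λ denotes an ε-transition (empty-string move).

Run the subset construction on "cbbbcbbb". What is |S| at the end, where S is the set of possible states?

8

Start in {q0}.
Read 'c': q0→{q0, q1, q2, q3}; now {q0, q1, q2, q3}.
Read 'b': q0→{q3, q4, q6}, q1→{q0}, q2→{q2, q6}, q3→{q1, q4}; now {q0, q1, q2, q3, q4, q6}.
Read 'b': q0→{q3, q4, q6}, q1→{q0}, q2→{q2, q6}, q3→{q1, q4}, q4→{q7}, q6→{q1, q5}; now {q0, q1, q2, q3, q4, q5, q6, q7}.
Read 'b': q0→{q3, q4, q6}, q1→{q0}, q2→{q2, q6}, q3→{q1, q4}, q4→{q7}, q5→{q5}, q6→{q1, q5}, q7→{q4}; now {q0, q1, q2, q3, q4, q5, q6, q7}.
Read 'c': q0→{q0, q1, q2, q3}, q1→{q0}, q2→∅, q3→{q1, q3, q5}, q4→{q0, q1, q3, q6}, q5→{q2, q4}, q6→{q2}, q7→{q5}; now {q0, q1, q2, q3, q4, q5, q6}.
Read 'b': q0→{q3, q4, q6}, q1→{q0}, q2→{q2, q6}, q3→{q1, q4}, q4→{q7}, q5→{q5}, q6→{q1, q5}; now {q0, q1, q2, q3, q4, q5, q6, q7}.
Read 'b': q0→{q3, q4, q6}, q1→{q0}, q2→{q2, q6}, q3→{q1, q4}, q4→{q7}, q5→{q5}, q6→{q1, q5}, q7→{q4}; now {q0, q1, q2, q3, q4, q5, q6, q7}.
Read 'b': q0→{q3, q4, q6}, q1→{q0}, q2→{q2, q6}, q3→{q1, q4}, q4→{q7}, q5→{q5}, q6→{q1, q5}, q7→{q4}; now {q0, q1, q2, q3, q4, q5, q6, q7}.
That set has 8 states.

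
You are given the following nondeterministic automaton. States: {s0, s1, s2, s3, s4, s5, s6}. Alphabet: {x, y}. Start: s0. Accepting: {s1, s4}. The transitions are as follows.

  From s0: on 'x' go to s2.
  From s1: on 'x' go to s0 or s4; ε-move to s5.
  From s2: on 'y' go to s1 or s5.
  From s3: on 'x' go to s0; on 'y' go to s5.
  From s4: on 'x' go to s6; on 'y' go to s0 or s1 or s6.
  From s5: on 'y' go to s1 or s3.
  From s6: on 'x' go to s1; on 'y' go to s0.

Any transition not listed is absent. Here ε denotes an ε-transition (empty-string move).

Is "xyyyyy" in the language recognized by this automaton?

Yes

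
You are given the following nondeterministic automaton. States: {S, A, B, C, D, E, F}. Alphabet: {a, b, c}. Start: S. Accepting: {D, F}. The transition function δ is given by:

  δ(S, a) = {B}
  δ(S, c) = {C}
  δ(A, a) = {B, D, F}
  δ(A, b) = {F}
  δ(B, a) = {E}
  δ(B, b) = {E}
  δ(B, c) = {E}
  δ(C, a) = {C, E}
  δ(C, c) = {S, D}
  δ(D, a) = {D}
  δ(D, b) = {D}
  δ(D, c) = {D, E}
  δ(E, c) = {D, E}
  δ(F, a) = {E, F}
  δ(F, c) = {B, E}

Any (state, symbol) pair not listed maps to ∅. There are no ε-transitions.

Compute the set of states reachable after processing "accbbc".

{D, E}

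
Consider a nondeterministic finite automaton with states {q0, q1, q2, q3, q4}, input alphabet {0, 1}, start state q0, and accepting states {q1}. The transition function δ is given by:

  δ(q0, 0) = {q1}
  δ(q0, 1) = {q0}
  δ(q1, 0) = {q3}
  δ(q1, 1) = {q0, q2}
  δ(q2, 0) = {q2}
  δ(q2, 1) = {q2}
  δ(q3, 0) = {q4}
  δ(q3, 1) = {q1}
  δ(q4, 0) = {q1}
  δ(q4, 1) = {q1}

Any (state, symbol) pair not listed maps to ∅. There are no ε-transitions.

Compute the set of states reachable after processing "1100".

{q3}

Start in {q0}.
Read '1': q0→{q0}; now {q0}.
Read '1': q0→{q0}; now {q0}.
Read '0': q0→{q1}; now {q1}.
Read '0': q1→{q3}; now {q3}.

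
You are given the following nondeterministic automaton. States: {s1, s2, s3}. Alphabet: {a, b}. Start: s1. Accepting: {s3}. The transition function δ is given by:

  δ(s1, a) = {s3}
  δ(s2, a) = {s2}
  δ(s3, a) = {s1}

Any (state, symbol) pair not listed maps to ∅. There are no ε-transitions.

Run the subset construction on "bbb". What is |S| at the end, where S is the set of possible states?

Start in {s1}.
Read 'b': {s1} → ∅.
The set is empty and remains empty for the remaining 2 symbols.
That set has 0 states.

0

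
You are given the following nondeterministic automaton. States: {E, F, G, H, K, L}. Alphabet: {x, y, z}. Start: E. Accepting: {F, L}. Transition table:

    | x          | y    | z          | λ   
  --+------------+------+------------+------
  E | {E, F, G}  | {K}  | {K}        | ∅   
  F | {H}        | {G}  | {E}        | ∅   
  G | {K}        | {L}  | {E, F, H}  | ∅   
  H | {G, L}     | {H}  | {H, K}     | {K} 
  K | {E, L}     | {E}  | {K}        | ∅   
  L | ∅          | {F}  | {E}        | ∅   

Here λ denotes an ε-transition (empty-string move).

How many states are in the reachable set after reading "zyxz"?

Start in {E}.
Read 'z': {E} → {K}.
Read 'y': {K} → {E}.
Read 'x': {E} → {E, F, G}.
Read 'z': {E, F, G} → {E, F, H, K}.
That set has 4 states.

4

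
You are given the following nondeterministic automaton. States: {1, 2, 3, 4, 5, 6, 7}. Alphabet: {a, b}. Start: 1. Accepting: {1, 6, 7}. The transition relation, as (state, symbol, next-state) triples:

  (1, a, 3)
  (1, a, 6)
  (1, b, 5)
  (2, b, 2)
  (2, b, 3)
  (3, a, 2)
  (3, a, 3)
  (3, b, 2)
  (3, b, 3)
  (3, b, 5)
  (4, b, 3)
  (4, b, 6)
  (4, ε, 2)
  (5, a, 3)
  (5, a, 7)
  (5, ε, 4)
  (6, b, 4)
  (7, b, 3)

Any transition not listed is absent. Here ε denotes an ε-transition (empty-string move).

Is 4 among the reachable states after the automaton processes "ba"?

Start in {1}.
Read 'b': 1→{5}; union {5}; ε-closure = {2, 4, 5}.
Read 'a': 2→∅, 4→∅, 5→{3, 7}; now {3, 7}.
State 4 is not in {3, 7}.

No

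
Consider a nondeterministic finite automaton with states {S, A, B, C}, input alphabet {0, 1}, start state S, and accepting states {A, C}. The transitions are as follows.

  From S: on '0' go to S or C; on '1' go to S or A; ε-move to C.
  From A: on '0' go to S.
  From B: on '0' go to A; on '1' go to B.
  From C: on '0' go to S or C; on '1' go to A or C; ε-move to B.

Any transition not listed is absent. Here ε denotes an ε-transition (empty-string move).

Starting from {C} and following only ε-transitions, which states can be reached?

Begin with {C}.
ε-move C → B; add B.

{B, C}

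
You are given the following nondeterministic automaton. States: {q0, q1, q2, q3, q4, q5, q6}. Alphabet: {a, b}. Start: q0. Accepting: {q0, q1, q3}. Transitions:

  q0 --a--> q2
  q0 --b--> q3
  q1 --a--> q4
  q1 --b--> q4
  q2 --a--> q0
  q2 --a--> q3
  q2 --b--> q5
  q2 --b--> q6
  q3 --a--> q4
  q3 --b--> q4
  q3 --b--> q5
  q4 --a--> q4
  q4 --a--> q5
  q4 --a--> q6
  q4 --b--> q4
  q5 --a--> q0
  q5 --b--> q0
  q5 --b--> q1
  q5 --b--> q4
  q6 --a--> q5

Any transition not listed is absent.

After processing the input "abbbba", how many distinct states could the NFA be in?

4

Start in {q0}.
Read 'a': {q0} → {q2}.
Read 'b': {q2} → {q5, q6}.
Read 'b': {q5, q6} → {q0, q1, q4}.
Read 'b': {q0, q1, q4} → {q3, q4}.
Read 'b': {q3, q4} → {q4, q5}.
Read 'a': {q4, q5} → {q0, q4, q5, q6}.
That set has 4 states.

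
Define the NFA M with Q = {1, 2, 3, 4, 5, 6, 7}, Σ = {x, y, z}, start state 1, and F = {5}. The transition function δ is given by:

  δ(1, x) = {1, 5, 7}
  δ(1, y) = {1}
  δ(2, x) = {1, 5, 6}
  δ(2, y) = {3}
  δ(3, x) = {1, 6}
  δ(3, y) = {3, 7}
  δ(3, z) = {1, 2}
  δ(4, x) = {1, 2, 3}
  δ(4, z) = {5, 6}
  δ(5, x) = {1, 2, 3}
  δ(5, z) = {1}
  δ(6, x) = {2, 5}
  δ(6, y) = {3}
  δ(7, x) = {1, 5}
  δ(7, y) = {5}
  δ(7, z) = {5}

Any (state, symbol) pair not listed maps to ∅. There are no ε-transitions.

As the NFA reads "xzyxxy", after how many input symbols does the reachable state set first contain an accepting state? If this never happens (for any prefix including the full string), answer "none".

1

Start in {1}.
Read 'x': 1→{1, 5, 7}; now {1, 5, 7}.
None of the earlier sets intersect F, but {1, 5, 7} does.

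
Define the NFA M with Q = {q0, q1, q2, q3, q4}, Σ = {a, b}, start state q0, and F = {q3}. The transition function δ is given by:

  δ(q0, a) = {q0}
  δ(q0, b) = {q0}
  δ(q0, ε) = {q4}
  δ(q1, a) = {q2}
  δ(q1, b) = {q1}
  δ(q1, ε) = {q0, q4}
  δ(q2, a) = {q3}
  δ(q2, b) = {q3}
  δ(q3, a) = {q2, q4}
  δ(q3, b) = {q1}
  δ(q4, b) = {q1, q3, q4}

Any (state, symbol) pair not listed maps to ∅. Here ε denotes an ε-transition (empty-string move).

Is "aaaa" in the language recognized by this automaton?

No

Start: ε-closure({q0}) = {q0, q4}.
Read 'a': {q0, q4} → {q0, q4}.
Read 'a': {q0, q4} → {q0, q4}.
Read 'a': {q0, q4} → {q0, q4}.
Read 'a': {q0, q4} → {q0, q4}.
The final set {q0, q4} contains no accepting state.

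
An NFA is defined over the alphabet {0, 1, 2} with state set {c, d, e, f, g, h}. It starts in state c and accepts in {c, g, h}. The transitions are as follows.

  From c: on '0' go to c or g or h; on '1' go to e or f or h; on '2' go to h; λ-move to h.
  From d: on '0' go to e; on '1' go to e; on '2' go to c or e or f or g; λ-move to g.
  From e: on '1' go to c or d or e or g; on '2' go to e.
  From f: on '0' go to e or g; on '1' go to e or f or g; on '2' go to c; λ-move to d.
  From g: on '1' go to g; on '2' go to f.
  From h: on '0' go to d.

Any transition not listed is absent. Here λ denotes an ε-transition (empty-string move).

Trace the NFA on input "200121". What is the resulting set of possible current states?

Start: ε-closure({c}) = {c, h}.
Read '2': c→{h}, h→∅; now {h}.
Read '0': h→{d}; union {d}; ε-closure = {d, g}.
Read '0': d→{e}, g→∅; now {e}.
Read '1': e→{c, d, e, g}; union {c, d, e, g}; ε-closure = {c, d, e, g, h}.
Read '2': c→{h}, d→{c, e, f, g}, e→{e}, g→{f}, h→∅; union {c, e, f, g, h}; ε-closure = {c, d, e, f, g, h}.
Read '1': c→{e, f, h}, d→{e}, e→{c, d, e, g}, f→{e, f, g}, g→{g}, h→∅; now {c, d, e, f, g, h}.

{c, d, e, f, g, h}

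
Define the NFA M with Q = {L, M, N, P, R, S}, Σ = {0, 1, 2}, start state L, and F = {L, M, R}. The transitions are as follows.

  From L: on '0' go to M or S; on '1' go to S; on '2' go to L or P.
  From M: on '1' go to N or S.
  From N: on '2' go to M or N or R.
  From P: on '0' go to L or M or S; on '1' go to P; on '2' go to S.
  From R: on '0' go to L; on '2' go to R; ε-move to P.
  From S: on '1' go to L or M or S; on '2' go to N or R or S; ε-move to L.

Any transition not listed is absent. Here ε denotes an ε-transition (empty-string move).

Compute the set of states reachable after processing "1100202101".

{L, M, N, S}

Start in {L}.
Read '1': L→{S}; union {S}; ε-closure = {L, S}.
Read '1': L→{S}, S→{L, M, S}; now {L, M, S}.
Read '0': L→{M, S}, M→∅, S→∅; union {M, S}; ε-closure = {L, M, S}.
Read '0': L→{M, S}, M→∅, S→∅; union {M, S}; ε-closure = {L, M, S}.
Read '2': L→{L, P}, M→∅, S→{N, R, S}; now {L, N, P, R, S}.
Read '0': L→{M, S}, N→∅, P→{L, M, S}, R→{L}, S→∅; now {L, M, S}.
Read '2': L→{L, P}, M→∅, S→{N, R, S}; now {L, N, P, R, S}.
Read '1': L→{S}, N→∅, P→{P}, R→∅, S→{L, M, S}; now {L, M, P, S}.
Read '0': L→{M, S}, M→∅, P→{L, M, S}, S→∅; now {L, M, S}.
Read '1': L→{S}, M→{N, S}, S→{L, M, S}; now {L, M, N, S}.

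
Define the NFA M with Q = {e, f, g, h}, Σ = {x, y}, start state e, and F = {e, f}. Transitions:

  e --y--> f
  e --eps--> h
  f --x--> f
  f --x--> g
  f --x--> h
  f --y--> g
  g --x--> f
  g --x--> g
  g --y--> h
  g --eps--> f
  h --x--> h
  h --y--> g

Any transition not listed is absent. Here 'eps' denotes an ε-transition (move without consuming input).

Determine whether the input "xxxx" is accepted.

No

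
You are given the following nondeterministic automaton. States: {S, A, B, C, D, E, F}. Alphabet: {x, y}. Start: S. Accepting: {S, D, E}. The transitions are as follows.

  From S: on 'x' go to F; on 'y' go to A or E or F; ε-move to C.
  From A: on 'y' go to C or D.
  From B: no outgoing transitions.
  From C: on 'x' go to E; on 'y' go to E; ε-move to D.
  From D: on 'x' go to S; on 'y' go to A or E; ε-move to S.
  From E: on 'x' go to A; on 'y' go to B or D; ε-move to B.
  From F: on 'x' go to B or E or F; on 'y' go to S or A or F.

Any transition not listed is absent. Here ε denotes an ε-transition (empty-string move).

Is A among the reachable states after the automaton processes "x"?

Start: ε-closure({S}) = {S, C, D}.
Read 'x': S→{F}, C→{E}, D→{S}; union {S, E, F}; ε-closure = {S, B, C, D, E, F}.
State A is not in {S, B, C, D, E, F}.

No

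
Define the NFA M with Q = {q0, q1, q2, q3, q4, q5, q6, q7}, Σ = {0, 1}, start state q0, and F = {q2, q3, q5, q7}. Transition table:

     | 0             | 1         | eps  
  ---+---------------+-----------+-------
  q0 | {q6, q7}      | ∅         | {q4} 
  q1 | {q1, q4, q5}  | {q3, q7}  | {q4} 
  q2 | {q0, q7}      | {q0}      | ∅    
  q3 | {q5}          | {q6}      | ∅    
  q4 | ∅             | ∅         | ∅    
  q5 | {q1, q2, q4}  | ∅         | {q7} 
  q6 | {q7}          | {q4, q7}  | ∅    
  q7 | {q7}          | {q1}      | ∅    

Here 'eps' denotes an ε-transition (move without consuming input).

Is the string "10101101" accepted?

No

Start: ε-closure({q0}) = {q0, q4}.
Read '1': {q0, q4} → ∅.
The set is empty and remains empty for the remaining 7 symbols.
The final set ∅ contains no accepting state.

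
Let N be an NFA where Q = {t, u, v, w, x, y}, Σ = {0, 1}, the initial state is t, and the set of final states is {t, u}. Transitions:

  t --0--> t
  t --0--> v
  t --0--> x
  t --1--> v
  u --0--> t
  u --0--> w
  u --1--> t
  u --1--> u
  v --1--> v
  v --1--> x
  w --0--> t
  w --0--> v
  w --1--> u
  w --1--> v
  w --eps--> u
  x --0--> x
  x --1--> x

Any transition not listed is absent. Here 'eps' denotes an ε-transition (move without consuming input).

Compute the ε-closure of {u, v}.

{u, v}

Begin with {u, v}.
No ε-moves leave this set, so the closure equals the set itself.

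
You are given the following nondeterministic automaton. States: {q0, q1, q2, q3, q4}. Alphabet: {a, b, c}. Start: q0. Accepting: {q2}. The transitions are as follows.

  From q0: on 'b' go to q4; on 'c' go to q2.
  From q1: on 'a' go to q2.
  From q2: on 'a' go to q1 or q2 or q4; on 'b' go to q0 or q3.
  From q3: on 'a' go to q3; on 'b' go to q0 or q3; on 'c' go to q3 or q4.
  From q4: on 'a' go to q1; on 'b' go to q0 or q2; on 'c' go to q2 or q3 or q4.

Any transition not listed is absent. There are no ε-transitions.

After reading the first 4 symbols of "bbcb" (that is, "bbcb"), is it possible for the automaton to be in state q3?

Yes

Start in {q0}.
Read 'b': q0→{q4}; now {q4}.
Read 'b': q4→{q0, q2}; now {q0, q2}.
Read 'c': q0→{q2}, q2→∅; now {q2}.
Read 'b': q2→{q0, q3}; now {q0, q3}.
State q3 is in {q0, q3}.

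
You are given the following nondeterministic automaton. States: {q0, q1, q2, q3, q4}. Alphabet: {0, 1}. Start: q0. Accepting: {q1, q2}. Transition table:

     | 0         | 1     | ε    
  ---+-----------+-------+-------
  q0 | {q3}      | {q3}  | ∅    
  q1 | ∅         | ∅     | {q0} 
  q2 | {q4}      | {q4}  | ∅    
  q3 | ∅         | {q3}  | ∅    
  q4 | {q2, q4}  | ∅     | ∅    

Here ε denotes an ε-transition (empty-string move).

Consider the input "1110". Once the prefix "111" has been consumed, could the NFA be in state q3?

Start in {q0}.
Read '1': q0→{q3}; now {q3}.
Read '1': q3→{q3}; now {q3}.
Read '1': q3→{q3}; now {q3}.
State q3 is in {q3}.

Yes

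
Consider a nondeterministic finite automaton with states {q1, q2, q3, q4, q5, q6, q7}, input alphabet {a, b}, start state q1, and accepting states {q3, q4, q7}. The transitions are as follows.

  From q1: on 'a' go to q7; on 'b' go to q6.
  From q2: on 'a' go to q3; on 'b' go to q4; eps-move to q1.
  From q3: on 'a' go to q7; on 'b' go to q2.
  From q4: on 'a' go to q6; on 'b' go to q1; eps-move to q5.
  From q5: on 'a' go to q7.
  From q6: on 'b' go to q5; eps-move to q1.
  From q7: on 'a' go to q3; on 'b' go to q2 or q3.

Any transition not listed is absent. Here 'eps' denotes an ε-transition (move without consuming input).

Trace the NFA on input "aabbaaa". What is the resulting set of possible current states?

Start in {q1}.
Read 'a': q1→{q7}; now {q7}.
Read 'a': q7→{q3}; now {q3}.
Read 'b': q3→{q2}; union {q2}; ε-closure = {q1, q2}.
Read 'b': q1→{q6}, q2→{q4}; union {q4, q6}; ε-closure = {q1, q4, q5, q6}.
Read 'a': q1→{q7}, q4→{q6}, q5→{q7}, q6→∅; union {q6, q7}; ε-closure = {q1, q6, q7}.
Read 'a': q1→{q7}, q6→∅, q7→{q3}; now {q3, q7}.
Read 'a': q3→{q7}, q7→{q3}; now {q3, q7}.

{q3, q7}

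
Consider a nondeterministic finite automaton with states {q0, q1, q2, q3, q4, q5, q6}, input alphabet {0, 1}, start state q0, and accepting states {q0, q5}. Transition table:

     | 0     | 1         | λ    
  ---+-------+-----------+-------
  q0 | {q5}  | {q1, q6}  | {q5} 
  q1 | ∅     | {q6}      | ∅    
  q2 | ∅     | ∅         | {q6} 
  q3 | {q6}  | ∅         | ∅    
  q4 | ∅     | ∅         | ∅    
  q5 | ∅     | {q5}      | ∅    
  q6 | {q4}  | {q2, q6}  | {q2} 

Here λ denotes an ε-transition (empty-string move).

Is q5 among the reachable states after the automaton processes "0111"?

Start: ε-closure({q0}) = {q0, q5}.
Read '0': q0→{q5}, q5→∅; now {q5}.
Read '1': q5→{q5}; now {q5}.
Read '1': q5→{q5}; now {q5}.
Read '1': q5→{q5}; now {q5}.
State q5 is in {q5}.

Yes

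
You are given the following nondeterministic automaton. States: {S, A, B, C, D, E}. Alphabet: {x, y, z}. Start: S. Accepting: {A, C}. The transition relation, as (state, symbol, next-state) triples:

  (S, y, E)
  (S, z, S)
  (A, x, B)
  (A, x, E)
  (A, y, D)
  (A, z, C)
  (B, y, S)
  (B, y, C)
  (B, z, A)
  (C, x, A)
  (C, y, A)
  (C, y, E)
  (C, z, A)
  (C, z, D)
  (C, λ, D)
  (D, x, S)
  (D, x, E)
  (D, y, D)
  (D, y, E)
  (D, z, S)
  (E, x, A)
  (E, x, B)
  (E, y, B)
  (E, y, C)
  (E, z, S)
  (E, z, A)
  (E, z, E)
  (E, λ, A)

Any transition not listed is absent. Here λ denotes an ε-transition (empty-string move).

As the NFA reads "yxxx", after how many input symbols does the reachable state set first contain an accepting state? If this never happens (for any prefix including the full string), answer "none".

1

Start in {S}.
Read 'y': {S} → {A, E}.
None of the earlier sets intersect F, but {A, E} does.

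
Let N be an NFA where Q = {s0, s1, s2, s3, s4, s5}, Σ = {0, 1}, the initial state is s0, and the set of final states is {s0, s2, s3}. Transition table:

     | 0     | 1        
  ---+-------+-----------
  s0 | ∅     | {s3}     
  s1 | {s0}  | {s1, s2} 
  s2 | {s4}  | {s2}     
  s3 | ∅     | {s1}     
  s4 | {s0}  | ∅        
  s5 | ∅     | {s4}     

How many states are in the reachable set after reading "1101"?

1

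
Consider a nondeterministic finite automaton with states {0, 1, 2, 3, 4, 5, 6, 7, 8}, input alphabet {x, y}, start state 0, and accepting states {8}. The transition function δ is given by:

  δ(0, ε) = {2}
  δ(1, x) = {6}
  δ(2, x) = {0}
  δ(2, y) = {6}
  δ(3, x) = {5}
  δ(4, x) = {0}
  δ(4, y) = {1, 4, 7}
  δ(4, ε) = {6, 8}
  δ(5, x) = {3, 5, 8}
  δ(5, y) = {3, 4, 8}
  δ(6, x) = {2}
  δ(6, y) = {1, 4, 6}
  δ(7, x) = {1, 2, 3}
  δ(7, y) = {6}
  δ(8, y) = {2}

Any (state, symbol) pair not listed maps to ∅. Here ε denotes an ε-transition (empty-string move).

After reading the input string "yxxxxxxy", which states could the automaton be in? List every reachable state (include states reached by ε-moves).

Start: ε-closure({0}) = {0, 2}.
Read 'y': 0→∅, 2→{6}; now {6}.
Read 'x': 6→{2}; now {2}.
Read 'x': 2→{0}; union {0}; ε-closure = {0, 2}.
Read 'x': 0→∅, 2→{0}; union {0}; ε-closure = {0, 2}.
Read 'x': 0→∅, 2→{0}; union {0}; ε-closure = {0, 2}.
Read 'x': 0→∅, 2→{0}; union {0}; ε-closure = {0, 2}.
Read 'x': 0→∅, 2→{0}; union {0}; ε-closure = {0, 2}.
Read 'y': 0→∅, 2→{6}; now {6}.

{6}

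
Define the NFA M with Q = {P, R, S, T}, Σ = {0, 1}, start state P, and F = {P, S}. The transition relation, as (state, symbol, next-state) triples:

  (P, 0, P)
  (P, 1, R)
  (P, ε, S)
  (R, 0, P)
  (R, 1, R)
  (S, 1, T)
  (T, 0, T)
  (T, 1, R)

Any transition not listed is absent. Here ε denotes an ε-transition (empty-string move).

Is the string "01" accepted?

No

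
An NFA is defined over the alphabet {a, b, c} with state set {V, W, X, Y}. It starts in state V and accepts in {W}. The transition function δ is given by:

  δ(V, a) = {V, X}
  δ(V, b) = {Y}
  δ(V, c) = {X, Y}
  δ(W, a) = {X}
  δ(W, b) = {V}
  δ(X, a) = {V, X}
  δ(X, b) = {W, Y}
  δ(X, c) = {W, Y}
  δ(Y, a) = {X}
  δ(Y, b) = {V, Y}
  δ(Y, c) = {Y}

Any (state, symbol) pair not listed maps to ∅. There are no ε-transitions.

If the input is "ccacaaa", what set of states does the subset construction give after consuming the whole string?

{V, X}

Start in {V}.
Read 'c': V→{X, Y}; now {X, Y}.
Read 'c': X→{W, Y}, Y→{Y}; now {W, Y}.
Read 'a': W→{X}, Y→{X}; now {X}.
Read 'c': X→{W, Y}; now {W, Y}.
Read 'a': W→{X}, Y→{X}; now {X}.
Read 'a': X→{V, X}; now {V, X}.
Read 'a': V→{V, X}, X→{V, X}; now {V, X}.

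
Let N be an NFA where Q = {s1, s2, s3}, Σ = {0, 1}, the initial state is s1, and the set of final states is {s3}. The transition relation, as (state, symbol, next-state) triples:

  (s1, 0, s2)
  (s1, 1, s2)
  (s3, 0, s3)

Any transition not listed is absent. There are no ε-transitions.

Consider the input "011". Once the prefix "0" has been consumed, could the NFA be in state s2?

Start in {s1}.
Read '0': {s1} → {s2}.
State s2 is in {s2}.

Yes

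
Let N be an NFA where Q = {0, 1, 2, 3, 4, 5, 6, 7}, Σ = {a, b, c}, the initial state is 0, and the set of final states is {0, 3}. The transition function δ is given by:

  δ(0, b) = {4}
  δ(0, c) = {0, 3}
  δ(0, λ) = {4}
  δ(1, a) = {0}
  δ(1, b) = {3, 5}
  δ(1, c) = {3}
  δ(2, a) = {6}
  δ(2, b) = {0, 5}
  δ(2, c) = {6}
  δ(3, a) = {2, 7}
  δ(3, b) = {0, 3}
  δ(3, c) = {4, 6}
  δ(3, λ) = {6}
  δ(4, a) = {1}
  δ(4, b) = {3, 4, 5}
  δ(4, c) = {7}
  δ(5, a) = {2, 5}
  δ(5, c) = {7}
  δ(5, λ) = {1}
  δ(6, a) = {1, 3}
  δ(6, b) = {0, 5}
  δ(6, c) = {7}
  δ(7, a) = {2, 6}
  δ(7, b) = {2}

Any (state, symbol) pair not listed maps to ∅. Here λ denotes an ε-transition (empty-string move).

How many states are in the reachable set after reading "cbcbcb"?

Start: ε-closure({0}) = {0, 4}.
Read 'c': 0→{0, 3}, 4→{7}; union {0, 3, 7}; ε-closure = {0, 3, 4, 6, 7}.
Read 'b': 0→{4}, 3→{0, 3}, 4→{3, 4, 5}, 6→{0, 5}, 7→{2}; union {0, 2, 3, 4, 5}; ε-closure = {0, 1, 2, 3, 4, 5, 6}.
Read 'c': 0→{0, 3}, 1→{3}, 2→{6}, 3→{4, 6}, 4→{7}, 5→{7}, 6→{7}; now {0, 3, 4, 6, 7}.
Read 'b': 0→{4}, 3→{0, 3}, 4→{3, 4, 5}, 6→{0, 5}, 7→{2}; union {0, 2, 3, 4, 5}; ε-closure = {0, 1, 2, 3, 4, 5, 6}.
Read 'c': 0→{0, 3}, 1→{3}, 2→{6}, 3→{4, 6}, 4→{7}, 5→{7}, 6→{7}; now {0, 3, 4, 6, 7}.
Read 'b': 0→{4}, 3→{0, 3}, 4→{3, 4, 5}, 6→{0, 5}, 7→{2}; union {0, 2, 3, 4, 5}; ε-closure = {0, 1, 2, 3, 4, 5, 6}.
That set has 7 states.

7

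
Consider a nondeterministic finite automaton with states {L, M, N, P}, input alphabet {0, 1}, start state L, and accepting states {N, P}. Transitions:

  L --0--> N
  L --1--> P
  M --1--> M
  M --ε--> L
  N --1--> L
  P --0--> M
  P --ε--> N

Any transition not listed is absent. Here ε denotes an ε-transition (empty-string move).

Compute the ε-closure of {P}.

{N, P}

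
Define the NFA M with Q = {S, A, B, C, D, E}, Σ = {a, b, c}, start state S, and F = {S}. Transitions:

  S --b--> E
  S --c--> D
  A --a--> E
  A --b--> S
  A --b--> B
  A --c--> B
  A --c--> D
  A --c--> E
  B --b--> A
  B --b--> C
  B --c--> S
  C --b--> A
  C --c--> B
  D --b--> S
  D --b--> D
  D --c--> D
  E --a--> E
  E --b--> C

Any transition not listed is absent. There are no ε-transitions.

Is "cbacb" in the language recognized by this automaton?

No

Start in {S}.
Read 'c': {S} → {D}.
Read 'b': {D} → {S, D}.
Read 'a': {S, D} → ∅.
The set is empty and remains empty for the remaining 2 symbols.
The final set ∅ contains no accepting state.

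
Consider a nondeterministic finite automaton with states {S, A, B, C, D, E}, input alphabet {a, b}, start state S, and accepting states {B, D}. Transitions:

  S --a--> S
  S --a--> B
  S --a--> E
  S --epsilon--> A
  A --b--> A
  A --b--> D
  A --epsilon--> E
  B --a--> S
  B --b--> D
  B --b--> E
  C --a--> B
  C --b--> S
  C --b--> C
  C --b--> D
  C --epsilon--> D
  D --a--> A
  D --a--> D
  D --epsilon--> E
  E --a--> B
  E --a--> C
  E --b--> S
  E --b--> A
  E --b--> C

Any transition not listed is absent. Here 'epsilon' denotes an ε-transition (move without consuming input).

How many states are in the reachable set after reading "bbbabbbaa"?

Start: ε-closure({S}) = {S, A, E}.
Read 'b': S→∅, A→{A, D}, E→{S, A, C}; union {S, A, C, D}; ε-closure = {S, A, C, D, E}.
Read 'b': S→∅, A→{A, D}, C→{S, C, D}, D→∅, E→{S, A, C}; union {S, A, C, D}; ε-closure = {S, A, C, D, E}.
Read 'b': S→∅, A→{A, D}, C→{S, C, D}, D→∅, E→{S, A, C}; union {S, A, C, D}; ε-closure = {S, A, C, D, E}.
Read 'a': S→{S, B, E}, A→∅, C→{B}, D→{A, D}, E→{B, C}; now {S, A, B, C, D, E}.
Read 'b': S→∅, A→{A, D}, B→{D, E}, C→{S, C, D}, D→∅, E→{S, A, C}; now {S, A, C, D, E}.
Read 'b': S→∅, A→{A, D}, C→{S, C, D}, D→∅, E→{S, A, C}; union {S, A, C, D}; ε-closure = {S, A, C, D, E}.
Read 'b': S→∅, A→{A, D}, C→{S, C, D}, D→∅, E→{S, A, C}; union {S, A, C, D}; ε-closure = {S, A, C, D, E}.
Read 'a': S→{S, B, E}, A→∅, C→{B}, D→{A, D}, E→{B, C}; now {S, A, B, C, D, E}.
Read 'a': S→{S, B, E}, A→∅, B→{S}, C→{B}, D→{A, D}, E→{B, C}; now {S, A, B, C, D, E}.
That set has 6 states.

6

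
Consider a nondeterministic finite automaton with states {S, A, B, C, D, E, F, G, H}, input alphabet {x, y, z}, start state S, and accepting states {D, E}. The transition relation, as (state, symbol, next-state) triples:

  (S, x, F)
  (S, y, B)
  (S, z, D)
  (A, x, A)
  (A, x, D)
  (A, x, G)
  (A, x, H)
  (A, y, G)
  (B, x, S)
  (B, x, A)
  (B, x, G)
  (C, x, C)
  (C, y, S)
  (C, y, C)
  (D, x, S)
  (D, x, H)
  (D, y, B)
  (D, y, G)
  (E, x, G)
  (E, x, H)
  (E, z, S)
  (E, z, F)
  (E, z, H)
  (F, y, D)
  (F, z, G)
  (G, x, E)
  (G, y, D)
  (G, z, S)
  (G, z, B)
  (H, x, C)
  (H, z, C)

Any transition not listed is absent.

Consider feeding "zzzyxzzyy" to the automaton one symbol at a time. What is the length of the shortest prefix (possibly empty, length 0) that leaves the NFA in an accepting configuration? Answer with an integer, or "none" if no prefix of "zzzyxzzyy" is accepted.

Start in {S}.
Read 'z': S→{D}; now {D}.
None of the earlier sets intersect F, but {D} does.

1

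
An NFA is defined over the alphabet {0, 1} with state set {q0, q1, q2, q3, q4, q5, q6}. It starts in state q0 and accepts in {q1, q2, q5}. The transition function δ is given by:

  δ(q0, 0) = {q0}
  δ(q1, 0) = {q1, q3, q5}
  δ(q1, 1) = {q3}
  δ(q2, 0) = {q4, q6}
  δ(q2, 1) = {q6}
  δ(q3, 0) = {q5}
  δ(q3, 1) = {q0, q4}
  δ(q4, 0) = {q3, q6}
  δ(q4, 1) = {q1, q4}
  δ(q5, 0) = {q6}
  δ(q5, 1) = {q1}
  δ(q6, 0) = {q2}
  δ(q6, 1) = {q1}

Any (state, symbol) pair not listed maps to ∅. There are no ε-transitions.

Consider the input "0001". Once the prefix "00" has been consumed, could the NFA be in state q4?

No

Start in {q0}.
Read '0': q0→{q0}; now {q0}.
Read '0': q0→{q0}; now {q0}.
State q4 is not in {q0}.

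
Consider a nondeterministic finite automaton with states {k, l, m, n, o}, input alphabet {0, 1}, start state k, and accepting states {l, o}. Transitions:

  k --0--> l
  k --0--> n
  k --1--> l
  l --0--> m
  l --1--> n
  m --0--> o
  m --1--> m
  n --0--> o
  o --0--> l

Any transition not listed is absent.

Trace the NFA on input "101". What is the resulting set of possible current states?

{m}

Start in {k}.
Read '1': {k} → {l}.
Read '0': {l} → {m}.
Read '1': {m} → {m}.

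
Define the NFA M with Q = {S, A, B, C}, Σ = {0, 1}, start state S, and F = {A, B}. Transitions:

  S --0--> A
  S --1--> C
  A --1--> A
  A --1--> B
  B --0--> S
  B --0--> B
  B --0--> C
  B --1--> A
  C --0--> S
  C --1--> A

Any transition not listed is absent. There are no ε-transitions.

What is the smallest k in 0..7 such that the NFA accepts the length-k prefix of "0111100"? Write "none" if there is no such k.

1

Start in {S}.
Read '0': S→{A}; now {A}.
None of the earlier sets intersect F, but {A} does.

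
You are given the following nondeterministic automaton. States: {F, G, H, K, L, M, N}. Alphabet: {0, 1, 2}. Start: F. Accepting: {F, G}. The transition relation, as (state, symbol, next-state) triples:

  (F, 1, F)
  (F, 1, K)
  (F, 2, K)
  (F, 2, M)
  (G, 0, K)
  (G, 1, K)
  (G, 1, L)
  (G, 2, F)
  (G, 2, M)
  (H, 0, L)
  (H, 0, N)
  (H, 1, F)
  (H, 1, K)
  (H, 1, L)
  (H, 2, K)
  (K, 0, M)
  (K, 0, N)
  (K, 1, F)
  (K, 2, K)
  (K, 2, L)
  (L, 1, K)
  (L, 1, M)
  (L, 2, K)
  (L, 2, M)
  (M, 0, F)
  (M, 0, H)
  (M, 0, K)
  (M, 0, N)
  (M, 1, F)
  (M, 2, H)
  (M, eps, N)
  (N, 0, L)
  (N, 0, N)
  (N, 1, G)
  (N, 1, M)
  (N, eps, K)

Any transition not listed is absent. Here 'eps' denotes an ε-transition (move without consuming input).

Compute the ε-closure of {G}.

{G}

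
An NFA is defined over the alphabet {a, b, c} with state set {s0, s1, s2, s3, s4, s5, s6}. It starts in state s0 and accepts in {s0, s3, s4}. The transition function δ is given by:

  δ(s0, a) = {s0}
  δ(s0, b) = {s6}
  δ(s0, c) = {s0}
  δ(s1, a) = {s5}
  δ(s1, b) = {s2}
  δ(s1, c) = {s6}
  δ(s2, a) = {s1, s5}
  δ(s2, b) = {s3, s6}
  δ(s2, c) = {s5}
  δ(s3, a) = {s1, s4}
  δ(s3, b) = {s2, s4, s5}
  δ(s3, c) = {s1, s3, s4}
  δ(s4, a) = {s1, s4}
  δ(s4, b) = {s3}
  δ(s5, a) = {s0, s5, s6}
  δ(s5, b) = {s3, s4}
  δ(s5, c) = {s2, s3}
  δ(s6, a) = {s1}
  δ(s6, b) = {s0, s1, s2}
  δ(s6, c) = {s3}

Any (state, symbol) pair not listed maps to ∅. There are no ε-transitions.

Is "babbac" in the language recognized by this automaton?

No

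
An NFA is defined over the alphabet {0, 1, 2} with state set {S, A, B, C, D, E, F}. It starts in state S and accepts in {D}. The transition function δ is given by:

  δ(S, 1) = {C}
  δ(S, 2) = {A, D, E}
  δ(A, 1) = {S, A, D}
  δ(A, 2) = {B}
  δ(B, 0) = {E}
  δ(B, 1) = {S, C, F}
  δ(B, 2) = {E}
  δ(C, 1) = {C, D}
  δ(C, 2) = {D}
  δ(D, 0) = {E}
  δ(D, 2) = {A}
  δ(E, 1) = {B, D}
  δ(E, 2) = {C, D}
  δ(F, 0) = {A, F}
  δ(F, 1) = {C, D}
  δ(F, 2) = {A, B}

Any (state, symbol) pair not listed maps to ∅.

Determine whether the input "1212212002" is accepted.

No

Start in {S}.
Read '1': S→{C}; now {C}.
Read '2': C→{D}; now {D}.
Read '1': D→∅; now ∅.
The set is empty and remains empty for the remaining 7 symbols.
The final set ∅ contains no accepting state.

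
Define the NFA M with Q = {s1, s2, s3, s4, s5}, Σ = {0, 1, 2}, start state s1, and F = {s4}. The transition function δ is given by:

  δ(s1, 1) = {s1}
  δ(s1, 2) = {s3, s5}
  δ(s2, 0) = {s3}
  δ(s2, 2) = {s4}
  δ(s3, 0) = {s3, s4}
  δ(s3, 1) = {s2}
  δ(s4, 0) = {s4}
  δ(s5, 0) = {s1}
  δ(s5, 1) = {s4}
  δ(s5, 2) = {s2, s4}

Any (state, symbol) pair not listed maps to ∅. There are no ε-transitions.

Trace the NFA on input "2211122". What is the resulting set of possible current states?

Start in {s1}.
Read '2': s1→{s3, s5}; now {s3, s5}.
Read '2': s3→∅, s5→{s2, s4}; now {s2, s4}.
Read '1': s2→∅, s4→∅; now ∅.
The set is empty and remains empty for the remaining 4 symbols.

∅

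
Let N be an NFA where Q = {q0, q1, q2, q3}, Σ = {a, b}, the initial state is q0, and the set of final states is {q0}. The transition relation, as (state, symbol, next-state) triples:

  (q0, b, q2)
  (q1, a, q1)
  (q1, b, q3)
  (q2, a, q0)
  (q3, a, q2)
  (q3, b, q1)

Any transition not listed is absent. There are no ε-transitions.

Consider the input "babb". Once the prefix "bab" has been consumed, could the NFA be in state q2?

Yes

Start in {q0}.
Read 'b': {q0} → {q2}.
Read 'a': {q2} → {q0}.
Read 'b': {q0} → {q2}.
State q2 is in {q2}.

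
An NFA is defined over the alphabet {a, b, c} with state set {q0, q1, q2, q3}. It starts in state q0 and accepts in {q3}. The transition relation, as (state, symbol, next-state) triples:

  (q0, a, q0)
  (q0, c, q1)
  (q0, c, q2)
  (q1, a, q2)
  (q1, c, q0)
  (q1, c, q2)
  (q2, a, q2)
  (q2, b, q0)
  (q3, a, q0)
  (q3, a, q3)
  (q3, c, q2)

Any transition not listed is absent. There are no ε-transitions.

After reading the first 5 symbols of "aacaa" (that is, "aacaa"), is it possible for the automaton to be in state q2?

Start in {q0}.
Read 'a': {q0} → {q0}.
Read 'a': {q0} → {q0}.
Read 'c': {q0} → {q1, q2}.
Read 'a': {q1, q2} → {q2}.
Read 'a': {q2} → {q2}.
State q2 is in {q2}.

Yes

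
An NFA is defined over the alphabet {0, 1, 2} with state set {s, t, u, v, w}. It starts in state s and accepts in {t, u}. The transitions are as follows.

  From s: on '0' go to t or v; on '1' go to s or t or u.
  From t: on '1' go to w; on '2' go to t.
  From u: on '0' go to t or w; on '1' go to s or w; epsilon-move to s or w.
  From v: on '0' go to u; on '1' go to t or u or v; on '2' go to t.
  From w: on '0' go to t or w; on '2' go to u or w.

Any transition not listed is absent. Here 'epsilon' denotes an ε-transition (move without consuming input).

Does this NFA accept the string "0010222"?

Start in {s}.
Read '0': s→{t, v}; now {t, v}.
Read '0': t→∅, v→{u}; union {u}; ε-closure = {s, u, w}.
Read '1': s→{s, t, u}, u→{s, w}, w→∅; now {s, t, u, w}.
Read '0': s→{t, v}, t→∅, u→{t, w}, w→{t, w}; now {t, v, w}.
Read '2': t→{t}, v→{t}, w→{u, w}; union {t, u, w}; ε-closure = {s, t, u, w}.
Read '2': s→∅, t→{t}, u→∅, w→{u, w}; union {t, u, w}; ε-closure = {s, t, u, w}.
Read '2': s→∅, t→{t}, u→∅, w→{u, w}; union {t, u, w}; ε-closure = {s, t, u, w}.
The final set {s, t, u, w} contains the accepting states t, u.

Yes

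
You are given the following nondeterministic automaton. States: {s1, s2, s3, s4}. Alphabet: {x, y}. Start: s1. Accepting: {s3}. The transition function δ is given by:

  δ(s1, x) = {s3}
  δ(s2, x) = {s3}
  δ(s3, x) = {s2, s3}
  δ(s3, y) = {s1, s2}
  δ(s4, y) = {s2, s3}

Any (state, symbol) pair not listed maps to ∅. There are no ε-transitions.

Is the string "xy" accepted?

Start in {s1}.
Read 'x': {s1} → {s3}.
Read 'y': {s3} → {s1, s2}.
The final set {s1, s2} contains no accepting state.

No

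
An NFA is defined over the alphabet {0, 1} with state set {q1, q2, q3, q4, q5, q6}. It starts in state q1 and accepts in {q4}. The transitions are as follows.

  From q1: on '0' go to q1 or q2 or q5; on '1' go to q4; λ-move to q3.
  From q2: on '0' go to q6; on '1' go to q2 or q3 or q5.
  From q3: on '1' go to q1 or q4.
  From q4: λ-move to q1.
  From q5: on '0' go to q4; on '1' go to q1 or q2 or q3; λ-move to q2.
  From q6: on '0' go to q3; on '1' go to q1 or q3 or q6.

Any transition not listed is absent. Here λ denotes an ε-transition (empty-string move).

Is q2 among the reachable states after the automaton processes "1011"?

Yes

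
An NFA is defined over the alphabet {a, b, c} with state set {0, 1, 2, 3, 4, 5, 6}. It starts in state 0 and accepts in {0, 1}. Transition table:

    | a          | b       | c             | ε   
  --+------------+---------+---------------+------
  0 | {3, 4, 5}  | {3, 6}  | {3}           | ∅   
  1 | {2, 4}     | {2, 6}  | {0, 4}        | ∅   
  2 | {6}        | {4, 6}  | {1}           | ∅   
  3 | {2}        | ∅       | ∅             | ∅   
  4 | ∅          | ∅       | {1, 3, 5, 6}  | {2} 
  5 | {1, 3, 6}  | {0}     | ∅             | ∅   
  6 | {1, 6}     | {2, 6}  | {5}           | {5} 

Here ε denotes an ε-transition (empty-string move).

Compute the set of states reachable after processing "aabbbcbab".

Start in {0}.
Read 'a': 0→{3, 4, 5}; union {3, 4, 5}; ε-closure = {2, 3, 4, 5}.
Read 'a': 2→{6}, 3→{2}, 4→∅, 5→{1, 3, 6}; union {1, 2, 3, 6}; ε-closure = {1, 2, 3, 5, 6}.
Read 'b': 1→{2, 6}, 2→{4, 6}, 3→∅, 5→{0}, 6→{2, 6}; union {0, 2, 4, 6}; ε-closure = {0, 2, 4, 5, 6}.
Read 'b': 0→{3, 6}, 2→{4, 6}, 4→∅, 5→{0}, 6→{2, 6}; union {0, 2, 3, 4, 6}; ε-closure = {0, 2, 3, 4, 5, 6}.
Read 'b': 0→{3, 6}, 2→{4, 6}, 3→∅, 4→∅, 5→{0}, 6→{2, 6}; union {0, 2, 3, 4, 6}; ε-closure = {0, 2, 3, 4, 5, 6}.
Read 'c': 0→{3}, 2→{1}, 3→∅, 4→{1, 3, 5, 6}, 5→∅, 6→{5}; now {1, 3, 5, 6}.
Read 'b': 1→{2, 6}, 3→∅, 5→{0}, 6→{2, 6}; union {0, 2, 6}; ε-closure = {0, 2, 5, 6}.
Read 'a': 0→{3, 4, 5}, 2→{6}, 5→{1, 3, 6}, 6→{1, 6}; union {1, 3, 4, 5, 6}; ε-closure = {1, 2, 3, 4, 5, 6}.
Read 'b': 1→{2, 6}, 2→{4, 6}, 3→∅, 4→∅, 5→{0}, 6→{2, 6}; union {0, 2, 4, 6}; ε-closure = {0, 2, 4, 5, 6}.

{0, 2, 4, 5, 6}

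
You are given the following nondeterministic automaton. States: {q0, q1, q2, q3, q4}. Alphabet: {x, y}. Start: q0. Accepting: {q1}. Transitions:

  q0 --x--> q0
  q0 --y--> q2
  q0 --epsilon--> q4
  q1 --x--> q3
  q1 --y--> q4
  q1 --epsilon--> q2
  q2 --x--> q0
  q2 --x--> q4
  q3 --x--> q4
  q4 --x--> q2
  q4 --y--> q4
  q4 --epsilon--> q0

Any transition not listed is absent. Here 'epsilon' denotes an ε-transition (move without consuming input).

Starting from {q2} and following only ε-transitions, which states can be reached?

Begin with {q2}.
No ε-moves leave this set, so the closure equals the set itself.

{q2}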